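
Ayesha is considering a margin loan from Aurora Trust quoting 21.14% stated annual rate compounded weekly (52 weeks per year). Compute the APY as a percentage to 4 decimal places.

23.4877%

EAR = (1 + 0.2114/52)^52 − 1.
= 1.234877 − 1 = 23.4877%.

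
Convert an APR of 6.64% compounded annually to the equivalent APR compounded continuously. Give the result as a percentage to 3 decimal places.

Compounded annually, EAR = nominal = 0.066400.
Equivalent continuous rate: r = ln(1 + 0.066400) = 0.064288 = 6.429%.

6.429%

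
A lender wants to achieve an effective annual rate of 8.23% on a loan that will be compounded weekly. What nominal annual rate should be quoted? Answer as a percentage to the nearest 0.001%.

7.915%

(1 + r/52)^52 − 1 = 0.0823, so 1 + r/52 = 1.0823^(1/52).
r/52 = 0.001522, so r = 0.079149 = 7.915%.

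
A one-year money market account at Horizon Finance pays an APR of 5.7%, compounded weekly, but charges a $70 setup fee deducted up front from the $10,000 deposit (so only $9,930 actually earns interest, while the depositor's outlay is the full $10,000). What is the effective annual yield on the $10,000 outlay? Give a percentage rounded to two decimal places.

Value after one year: 9,930 × (1 + 0.057/52)^52 = 9,930 × 1.058623 = $10,512.12.
Effective yield on the $10,000 outlay: 10,512.12 / 10,000 − 1 = 0.051212 = 5.12%.

5.12%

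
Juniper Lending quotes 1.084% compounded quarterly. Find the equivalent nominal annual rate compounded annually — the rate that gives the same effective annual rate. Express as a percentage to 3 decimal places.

1.088%

EAR = (1 + 0.01084/4)^4 − 1 = 0.010884.
Compounded annually, the equivalent nominal rate is the EAR itself: 1.088%.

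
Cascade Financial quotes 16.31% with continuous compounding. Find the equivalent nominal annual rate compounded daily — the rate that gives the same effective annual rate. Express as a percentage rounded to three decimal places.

EAR under continuous compounding: e^0.1631 − 1 = 0.177154.
Solve (1 + r/365)^365 = 1.177154: r/365 = 1.177154^(1/365) − 1 = 0.000447, so r = 0.163136 = 16.314%.

16.314%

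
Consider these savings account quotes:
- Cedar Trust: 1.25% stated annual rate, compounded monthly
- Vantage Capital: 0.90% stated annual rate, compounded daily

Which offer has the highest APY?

Cedar Trust: (1 + 0.0125/12)^12 − 1 = 1.257%
Vantage Capital: (1 + 0.0090/365)^365 − 1 = 0.904%
The highest effective annual rate is Cedar Trust at 1.257%.

Cedar Trust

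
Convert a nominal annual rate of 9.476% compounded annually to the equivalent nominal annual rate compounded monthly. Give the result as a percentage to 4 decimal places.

Compounded annually, EAR = nominal = 0.094760.
Solve (1 + r/12)^12 = 1.094760: r/12 = 1.094760^(1/12) − 1 = 0.007573, so r = 0.090878 = 9.0878%.

9.0878%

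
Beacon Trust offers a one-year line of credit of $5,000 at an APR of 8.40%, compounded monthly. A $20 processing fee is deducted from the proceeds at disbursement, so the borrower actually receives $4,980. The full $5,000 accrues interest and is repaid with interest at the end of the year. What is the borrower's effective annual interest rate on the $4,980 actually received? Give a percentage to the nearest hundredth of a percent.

9.17%

Amount owed after one year: 5,000 × (1 + 0.0840/12)^12 = 5,000 × 1.087311 = $5,436.55.
Effective rate on net proceeds: 5,436.55 / 4,980 − 1 = 0.091677 = 9.17%.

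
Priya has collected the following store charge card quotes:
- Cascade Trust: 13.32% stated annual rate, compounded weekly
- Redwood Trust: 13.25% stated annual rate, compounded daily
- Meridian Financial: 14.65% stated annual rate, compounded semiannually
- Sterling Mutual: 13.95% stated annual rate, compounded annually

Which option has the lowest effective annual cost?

Cascade Trust: (1 + 0.1332/52)^52 − 1 = 14.228%
Redwood Trust: (1 + 0.1325/365)^365 − 1 = 14.165%
Meridian Financial: (1 + 0.1465/2)^2 − 1 = 15.187%
Sterling Mutual: compounded annually, EAR = 13.950%
The lowest effective annual rate is Sterling Mutual at 13.950%.

Sterling Mutual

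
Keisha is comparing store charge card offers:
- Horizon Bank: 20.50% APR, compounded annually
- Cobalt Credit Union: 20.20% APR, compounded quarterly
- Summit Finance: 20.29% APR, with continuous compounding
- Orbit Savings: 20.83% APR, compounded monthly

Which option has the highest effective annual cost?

Orbit Savings

Horizon Bank: compounded annually, EAR = 20.500%
Cobalt Credit Union: (1 + 0.2020/4)^4 − 1 = 21.782%
Summit Finance: e^0.2029 − 1 = 22.495%
Orbit Savings: (1 + 0.2083/12)^12 − 1 = 22.938%
The highest effective annual rate is Orbit Savings at 22.938%.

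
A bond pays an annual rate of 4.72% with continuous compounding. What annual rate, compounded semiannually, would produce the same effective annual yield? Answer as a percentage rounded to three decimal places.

4.776%

EAR under continuous compounding: e^0.0472 − 1 = 0.048332.
Solve (1 + r/2)^2 = 1.048332: r/2 = 1.048332^(1/2) − 1 = 0.023881, so r = 0.047761 = 4.776%.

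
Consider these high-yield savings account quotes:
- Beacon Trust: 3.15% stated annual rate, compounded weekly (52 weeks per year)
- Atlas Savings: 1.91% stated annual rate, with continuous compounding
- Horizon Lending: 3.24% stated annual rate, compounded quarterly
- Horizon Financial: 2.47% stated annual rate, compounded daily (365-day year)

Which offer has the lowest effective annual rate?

Beacon Trust: (1 + 0.0315/52)^52 − 1 = 3.199%
Atlas Savings: e^0.0191 − 1 = 1.928%
Horizon Lending: (1 + 0.0324/4)^4 − 1 = 3.280%
Horizon Financial: (1 + 0.0247/365)^365 − 1 = 2.501%
The lowest effective annual rate is Atlas Savings at 1.928%.

Atlas Savings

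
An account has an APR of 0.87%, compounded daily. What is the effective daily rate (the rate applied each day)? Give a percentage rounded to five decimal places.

0.00238%

With a nominal annual rate compounded daily, the periodic rate is the nominal rate divided by 365.
i = 0.0087 / 365 = 0.0000238 = 0.00238%.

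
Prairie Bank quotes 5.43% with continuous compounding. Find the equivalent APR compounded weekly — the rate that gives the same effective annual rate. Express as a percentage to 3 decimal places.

EAR under continuous compounding: e^0.0543 − 1 = 0.055801.
Solve (1 + r/52)^52 = 1.055801: r/52 = 1.055801^(1/52) − 1 = 0.001045, so r = 0.054328 = 5.433%.

5.433%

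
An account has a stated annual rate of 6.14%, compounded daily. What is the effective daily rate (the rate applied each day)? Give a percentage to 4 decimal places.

With a nominal annual rate compounded daily, the periodic rate is the nominal rate divided by 365.
i = 0.0614 / 365 = 0.0001682 = 0.0168%.

0.0168%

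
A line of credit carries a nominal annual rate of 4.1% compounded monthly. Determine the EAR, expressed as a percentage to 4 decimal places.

4.1779%

EAR = (1 + 0.041/12)^12 − 1.
= (1 + 0.003417)^12 − 1 = 1.041779 − 1 = 4.1779%.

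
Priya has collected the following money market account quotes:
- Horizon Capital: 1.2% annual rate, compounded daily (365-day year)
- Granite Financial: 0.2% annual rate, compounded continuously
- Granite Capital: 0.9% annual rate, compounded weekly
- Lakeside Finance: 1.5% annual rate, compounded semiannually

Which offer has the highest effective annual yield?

Lakeside Finance

Horizon Capital: (1 + 0.012/365)^365 − 1 = 1.207%
Granite Financial: e^0.002 − 1 = 0.200%
Granite Capital: (1 + 0.009/52)^52 − 1 = 0.904%
Lakeside Finance: (1 + 0.015/2)^2 − 1 = 1.506%
The highest effective annual rate is Lakeside Finance at 1.506%.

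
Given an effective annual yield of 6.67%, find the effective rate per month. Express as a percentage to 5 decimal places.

The per-month rate i satisfies (1 + i)^12 = 1 + 0.0667.
i = 1.0667^(1/12) − 1 = 0.0053953 = 0.53953%.

0.53953%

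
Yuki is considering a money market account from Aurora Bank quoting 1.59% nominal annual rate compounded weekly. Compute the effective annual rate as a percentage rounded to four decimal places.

EAR = (1 + 0.0159/52)^52 − 1.
= (1 + 0.000306)^52 − 1 = 1.016025 − 1 = 1.6025%.

1.6025%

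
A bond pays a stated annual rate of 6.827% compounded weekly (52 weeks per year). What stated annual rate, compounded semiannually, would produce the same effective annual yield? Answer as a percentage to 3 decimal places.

6.940%

EAR = (1 + 0.06827/52)^52 − 1 = 0.070606.
Solve (1 + r/2)^2 = 1.070606: r/2 = 1.070606^(1/2) − 1 = 0.034701, so r = 0.069402 = 6.940%.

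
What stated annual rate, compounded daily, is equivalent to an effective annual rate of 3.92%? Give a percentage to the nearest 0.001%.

(1 + r/365)^365 − 1 = 0.0392, so 1 + r/365 = 1.0392^(1/365).
r/365 = 0.000105, so r = 0.038453 = 3.845%.

3.845%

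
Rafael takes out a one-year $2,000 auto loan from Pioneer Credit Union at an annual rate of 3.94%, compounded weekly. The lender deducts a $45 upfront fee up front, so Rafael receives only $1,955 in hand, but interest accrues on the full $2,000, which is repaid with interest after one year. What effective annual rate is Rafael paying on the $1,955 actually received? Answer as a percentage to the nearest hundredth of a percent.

Amount owed after one year: 2,000 × (1 + 0.0394/52)^52 = 2,000 × 1.040171 = $2,080.34.
Effective rate on net proceeds: 2,080.34 / 1,955 − 1 = 0.064114 = 6.41%.

6.41%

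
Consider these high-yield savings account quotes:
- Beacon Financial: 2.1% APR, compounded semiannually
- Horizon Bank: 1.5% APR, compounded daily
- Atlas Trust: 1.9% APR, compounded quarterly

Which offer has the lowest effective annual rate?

Horizon Bank

Beacon Financial: (1 + 0.021/2)^2 − 1 = 2.111%
Horizon Bank: (1 + 0.015/365)^365 − 1 = 1.511%
Atlas Trust: (1 + 0.019/4)^4 − 1 = 1.914%
The lowest effective annual rate is Horizon Bank at 1.511%.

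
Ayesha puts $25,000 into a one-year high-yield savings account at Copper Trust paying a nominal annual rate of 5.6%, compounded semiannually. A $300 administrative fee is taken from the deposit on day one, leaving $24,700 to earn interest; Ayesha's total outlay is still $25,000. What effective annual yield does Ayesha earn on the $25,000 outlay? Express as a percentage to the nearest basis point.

Value after one year: 24,700 × (1 + 0.056/2)^2 = 24,700 × 1.056784 = $26,102.56.
Effective yield on the $25,000 outlay: 26,102.56 / 25,000 − 1 = 0.044103 = 4.41%.

4.41%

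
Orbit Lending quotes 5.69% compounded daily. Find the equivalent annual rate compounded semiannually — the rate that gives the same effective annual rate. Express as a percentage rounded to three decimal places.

EAR = (1 + 0.0569/365)^365 − 1 = 0.058545.
Solve (1 + r/2)^2 = 1.058545: r/2 = 1.058545^(1/2) − 1 = 0.028856, so r = 0.057713 = 5.771%.

5.771%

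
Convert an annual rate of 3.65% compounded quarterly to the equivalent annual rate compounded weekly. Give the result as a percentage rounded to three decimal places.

EAR = (1 + 0.0365/4)^4 − 1 = 0.037003.
Solve (1 + r/52)^52 = 1.037003: r/52 = 1.037003^(1/52) − 1 = 0.000699, so r = 0.036347 = 3.635%.

3.635%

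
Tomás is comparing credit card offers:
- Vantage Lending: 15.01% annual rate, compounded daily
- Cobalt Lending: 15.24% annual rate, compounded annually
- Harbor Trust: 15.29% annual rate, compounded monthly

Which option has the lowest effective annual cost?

Cobalt Lending

Vantage Lending: (1 + 0.1501/365)^365 − 1 = 16.191%
Cobalt Lending: compounded annually, EAR = 15.240%
Harbor Trust: (1 + 0.1529/12)^12 − 1 = 16.408%
The lowest effective annual rate is Cobalt Lending at 15.240%.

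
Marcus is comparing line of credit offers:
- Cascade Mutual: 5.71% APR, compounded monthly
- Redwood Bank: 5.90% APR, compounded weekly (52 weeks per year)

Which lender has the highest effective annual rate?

Redwood Bank

Cascade Mutual: (1 + 0.0571/12)^12 − 1 = 5.862%
Redwood Bank: (1 + 0.0590/52)^52 − 1 = 6.074%
The highest effective annual rate is Redwood Bank at 6.074%.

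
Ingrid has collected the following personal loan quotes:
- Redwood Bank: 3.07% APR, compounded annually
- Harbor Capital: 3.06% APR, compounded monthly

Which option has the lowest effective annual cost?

Redwood Bank: compounded annually, EAR = 3.070%
Harbor Capital: (1 + 0.0306/12)^12 − 1 = 3.103%
The lowest effective annual rate is Redwood Bank at 3.070%.

Redwood Bank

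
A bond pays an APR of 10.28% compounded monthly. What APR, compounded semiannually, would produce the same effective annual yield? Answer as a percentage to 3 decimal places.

10.503%

EAR = (1 + 0.1028/12)^12 − 1 = 0.107785.
Solve (1 + r/2)^2 = 1.107785: r/2 = 1.107785^(1/2) − 1 = 0.052513, so r = 0.105027 = 10.503%.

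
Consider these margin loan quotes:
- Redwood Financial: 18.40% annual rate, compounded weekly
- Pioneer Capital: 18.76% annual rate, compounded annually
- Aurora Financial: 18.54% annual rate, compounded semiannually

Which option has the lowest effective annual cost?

Redwood Financial: (1 + 0.1840/52)^52 − 1 = 20.163%
Pioneer Capital: compounded annually, EAR = 18.760%
Aurora Financial: (1 + 0.1854/2)^2 − 1 = 19.399%
The lowest effective annual rate is Pioneer Capital at 18.760%.

Pioneer Capital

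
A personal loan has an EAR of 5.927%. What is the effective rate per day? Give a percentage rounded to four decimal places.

0.0158%

The per-day rate i satisfies (1 + i)^365 = 1 + 0.05927.
i = 1.05927^(1/365) − 1 = 0.0001578 = 0.0158%.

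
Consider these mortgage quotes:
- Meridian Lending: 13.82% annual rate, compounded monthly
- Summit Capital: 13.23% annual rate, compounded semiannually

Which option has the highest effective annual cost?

Meridian Lending

Meridian Lending: (1 + 0.1382/12)^12 − 1 = 14.730%
Summit Capital: (1 + 0.1323/2)^2 − 1 = 13.668%
The highest effective annual rate is Meridian Lending at 14.730%.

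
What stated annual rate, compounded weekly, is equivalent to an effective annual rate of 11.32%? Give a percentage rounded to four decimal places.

10.7349%

(1 + r/52)^52 − 1 = 0.1132, so 1 + r/52 = 1.1132^(1/52).
r/52 = 0.002064, so r = 0.107349 = 10.7349%.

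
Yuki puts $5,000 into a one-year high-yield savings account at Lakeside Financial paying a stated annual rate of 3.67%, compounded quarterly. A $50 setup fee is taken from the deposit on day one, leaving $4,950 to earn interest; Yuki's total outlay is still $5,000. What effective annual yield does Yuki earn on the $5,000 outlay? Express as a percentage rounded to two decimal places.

Value after one year: 4,950 × (1 + 0.0367/4)^4 = 4,950 × 1.037208 = $5,134.18.
Effective yield on the $5,000 outlay: 5,134.18 / 5,000 − 1 = 0.026836 = 2.68%.

2.68%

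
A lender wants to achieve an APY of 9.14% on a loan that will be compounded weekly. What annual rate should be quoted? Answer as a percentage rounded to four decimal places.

(1 + r/52)^52 − 1 = 0.0914, so 1 + r/52 = 1.0914^(1/52).
r/52 = 0.001683, so r = 0.087535 = 8.7535%.

8.7535%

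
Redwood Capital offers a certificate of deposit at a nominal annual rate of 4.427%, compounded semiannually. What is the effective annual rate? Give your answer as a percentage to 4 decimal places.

EAR = (1 + 0.04427/2)^2 − 1.
= 1.044760 − 1 = 4.4760%.

4.4760%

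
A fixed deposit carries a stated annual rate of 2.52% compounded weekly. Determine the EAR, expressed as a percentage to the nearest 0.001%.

2.551%

EAR = (1 + 0.0252/52)^52 − 1.
= 1.025514 − 1 = 2.551%.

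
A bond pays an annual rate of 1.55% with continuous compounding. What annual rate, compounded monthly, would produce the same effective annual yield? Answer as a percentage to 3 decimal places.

EAR under continuous compounding: e^0.0155 − 1 = 0.015621.
Solve (1 + r/12)^12 = 1.015621: r/12 = 1.015621^(1/12) − 1 = 0.001293, so r = 0.015510 = 1.551%.

1.551%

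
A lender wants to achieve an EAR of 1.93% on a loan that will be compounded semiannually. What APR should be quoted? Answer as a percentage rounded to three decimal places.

1.921%

(1 + r/2)^2 − 1 = 0.0193, so 1 + r/2 = 1.0193^(1/2).
r/2 = 0.009604, so r = 0.019208 = 1.921%.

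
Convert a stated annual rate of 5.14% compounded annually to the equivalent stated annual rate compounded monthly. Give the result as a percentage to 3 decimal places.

Compounded annually, EAR = nominal = 0.051400.
Solve (1 + r/12)^12 = 1.051400: r/12 = 1.051400^(1/12) − 1 = 0.004186, so r = 0.050227 = 5.023%.

5.023%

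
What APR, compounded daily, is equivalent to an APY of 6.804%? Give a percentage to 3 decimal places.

(1 + r/365)^365 − 1 = 0.06804, so 1 + r/365 = 1.06804^(1/365).
r/365 = 0.000180, so r = 0.065831 = 6.583%.

6.583%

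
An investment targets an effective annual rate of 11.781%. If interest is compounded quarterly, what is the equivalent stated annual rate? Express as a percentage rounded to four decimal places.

(1 + r/4)^4 − 1 = 0.11781, so 1 + r/4 = 1.11781^(1/4).
r/4 = 0.028234, so r = 0.112936 = 11.2936%.

11.2936%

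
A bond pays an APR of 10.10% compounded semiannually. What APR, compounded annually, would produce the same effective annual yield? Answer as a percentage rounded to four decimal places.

EAR = (1 + 0.1010/2)^2 − 1 = 0.103550.
Compounded annually, the equivalent nominal rate is the EAR itself: 10.3550%.

10.3550%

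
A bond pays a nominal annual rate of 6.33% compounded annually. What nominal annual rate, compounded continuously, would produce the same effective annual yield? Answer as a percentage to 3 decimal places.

Compounded annually, EAR = nominal = 0.063300.
Equivalent continuous rate: r = ln(1 + 0.063300) = 0.061377 = 6.138%.

6.138%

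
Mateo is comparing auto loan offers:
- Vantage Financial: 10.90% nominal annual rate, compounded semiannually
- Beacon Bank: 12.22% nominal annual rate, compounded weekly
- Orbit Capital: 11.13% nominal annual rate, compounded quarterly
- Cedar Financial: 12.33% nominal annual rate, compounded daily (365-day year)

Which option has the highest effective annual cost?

Cedar Financial

Vantage Financial: (1 + 0.1090/2)^2 − 1 = 11.197%
Beacon Bank: (1 + 0.1222/52)^52 − 1 = 12.982%
Orbit Capital: (1 + 0.1113/4)^4 − 1 = 11.603%
Cedar Financial: (1 + 0.1233/365)^365 − 1 = 13.120%
The highest effective annual rate is Cedar Financial at 13.120%.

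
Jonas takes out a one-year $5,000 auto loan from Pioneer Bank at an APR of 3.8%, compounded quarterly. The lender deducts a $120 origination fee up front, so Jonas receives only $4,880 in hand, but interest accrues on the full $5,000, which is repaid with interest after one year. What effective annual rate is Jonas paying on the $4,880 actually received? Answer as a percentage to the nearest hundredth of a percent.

6.41%

Amount owed after one year: 5,000 × (1 + 0.038/4)^4 = 5,000 × 1.038545 = $5,192.72.
Effective rate on net proceeds: 5,192.72 / 4,880 − 1 = 0.064083 = 6.41%.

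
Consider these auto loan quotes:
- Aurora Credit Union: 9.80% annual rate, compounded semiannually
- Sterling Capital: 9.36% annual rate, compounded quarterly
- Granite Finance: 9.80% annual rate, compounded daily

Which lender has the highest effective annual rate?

Granite Finance

Aurora Credit Union: (1 + 0.0980/2)^2 − 1 = 10.040%
Sterling Capital: (1 + 0.0936/4)^4 − 1 = 9.694%
Granite Finance: (1 + 0.0980/365)^365 − 1 = 10.295%
The highest effective annual rate is Granite Finance at 10.295%.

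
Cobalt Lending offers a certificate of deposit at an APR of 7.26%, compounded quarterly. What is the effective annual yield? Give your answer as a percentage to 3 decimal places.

7.460%

EAR = (1 + 0.0726/4)^4 − 1.
= 1.074601 − 1 = 7.460%.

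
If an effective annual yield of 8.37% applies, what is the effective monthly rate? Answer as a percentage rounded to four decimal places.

0.6721%

The per-month rate i satisfies (1 + i)^12 = 1 + 0.0837.
i = 1.0837^(1/12) − 1 = 0.0067209 = 0.6721%.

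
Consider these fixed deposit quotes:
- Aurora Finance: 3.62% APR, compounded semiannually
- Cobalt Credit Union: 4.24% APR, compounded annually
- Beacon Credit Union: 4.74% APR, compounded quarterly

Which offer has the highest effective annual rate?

Beacon Credit Union

Aurora Finance: (1 + 0.0362/2)^2 − 1 = 3.653%
Cobalt Credit Union: compounded annually, EAR = 4.240%
Beacon Credit Union: (1 + 0.0474/4)^4 − 1 = 4.825%
The highest effective annual rate is Beacon Credit Union at 4.825%.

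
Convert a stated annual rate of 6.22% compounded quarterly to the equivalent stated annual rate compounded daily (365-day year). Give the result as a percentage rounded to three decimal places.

6.173%

EAR = (1 + 0.0622/4)^4 − 1 = 0.063666.
Solve (1 + r/365)^365 = 1.063666: r/365 = 1.063666^(1/365) − 1 = 0.000169, so r = 0.061727 = 6.173%.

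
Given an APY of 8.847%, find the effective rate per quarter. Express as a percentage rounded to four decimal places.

The per-quarter rate i satisfies (1 + i)^4 = 1 + 0.08847.
i = 1.08847^(1/4) − 1 = 0.0214194 = 2.1419%.

2.1419%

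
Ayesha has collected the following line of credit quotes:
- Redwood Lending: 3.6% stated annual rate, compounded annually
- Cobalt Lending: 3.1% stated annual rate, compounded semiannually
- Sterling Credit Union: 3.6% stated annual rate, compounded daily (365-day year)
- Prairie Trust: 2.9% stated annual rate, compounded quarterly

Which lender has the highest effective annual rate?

Redwood Lending: compounded annually, EAR = 3.600%
Cobalt Lending: (1 + 0.031/2)^2 − 1 = 3.124%
Sterling Credit Union: (1 + 0.036/365)^365 − 1 = 3.665%
Prairie Trust: (1 + 0.029/4)^4 − 1 = 2.932%
The highest effective annual rate is Sterling Credit Union at 3.665%.

Sterling Credit Union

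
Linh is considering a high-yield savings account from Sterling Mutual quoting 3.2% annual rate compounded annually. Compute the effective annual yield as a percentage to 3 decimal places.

3.200%

Annual compounding means the effective rate equals the nominal rate: 3.200%.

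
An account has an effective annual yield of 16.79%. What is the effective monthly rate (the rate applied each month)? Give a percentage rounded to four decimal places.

The per-month rate i satisfies (1 + i)^12 = 1 + 0.1679.
i = 1.1679^(1/12) − 1 = 0.0130179 = 1.3018%.

1.3018%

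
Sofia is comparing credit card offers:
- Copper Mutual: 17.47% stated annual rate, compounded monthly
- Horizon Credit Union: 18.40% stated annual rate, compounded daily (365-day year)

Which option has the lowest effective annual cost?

Copper Mutual

Copper Mutual: (1 + 0.1747/12)^12 − 1 = 18.939%
Horizon Credit Union: (1 + 0.1840/365)^365 − 1 = 20.196%
The lowest effective annual rate is Copper Mutual at 18.939%.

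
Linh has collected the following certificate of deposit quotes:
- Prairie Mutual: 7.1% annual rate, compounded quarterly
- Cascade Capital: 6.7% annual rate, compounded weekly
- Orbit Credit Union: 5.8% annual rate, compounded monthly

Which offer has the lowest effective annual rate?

Prairie Mutual: (1 + 0.071/4)^4 − 1 = 7.291%
Cascade Capital: (1 + 0.067/52)^52 − 1 = 6.925%
Orbit Credit Union: (1 + 0.058/12)^12 − 1 = 5.957%
The lowest effective annual rate is Orbit Credit Union at 5.957%.

Orbit Credit Union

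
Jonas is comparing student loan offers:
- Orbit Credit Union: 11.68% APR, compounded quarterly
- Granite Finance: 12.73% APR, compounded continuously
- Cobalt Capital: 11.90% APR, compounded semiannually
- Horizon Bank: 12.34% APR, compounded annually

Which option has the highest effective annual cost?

Granite Finance

Orbit Credit Union: (1 + 0.1168/4)^4 − 1 = 12.202%
Granite Finance: e^0.1273 − 1 = 13.576%
Cobalt Capital: (1 + 0.1190/2)^2 − 1 = 12.254%
Horizon Bank: compounded annually, EAR = 12.340%
The highest effective annual rate is Granite Finance at 13.576%.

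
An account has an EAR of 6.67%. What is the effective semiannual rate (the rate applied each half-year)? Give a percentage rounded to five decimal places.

The per-half-year rate i satisfies (1 + i)^2 = 1 + 0.0667.
i = 1.0667^(1/2) − 1 = 0.0328117 = 3.28117%.

3.28117%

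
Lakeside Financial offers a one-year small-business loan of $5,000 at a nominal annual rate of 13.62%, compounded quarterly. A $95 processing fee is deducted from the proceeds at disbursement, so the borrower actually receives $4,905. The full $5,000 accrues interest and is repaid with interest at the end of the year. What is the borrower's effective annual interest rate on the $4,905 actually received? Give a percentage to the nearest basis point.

Amount owed after one year: 5,000 × (1 + 0.1362/4)^4 = 5,000 × 1.143316 = $5,716.58.
Effective rate on net proceeds: 5,716.58 / 4,905 − 1 = 0.165459 = 16.55%.

16.55%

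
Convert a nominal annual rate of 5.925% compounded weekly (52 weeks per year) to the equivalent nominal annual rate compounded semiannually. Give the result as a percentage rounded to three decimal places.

6.010%

EAR = (1 + 0.05925/52)^52 − 1 = 0.061005.
Solve (1 + r/2)^2 = 1.061005: r/2 = 1.061005^(1/2) − 1 = 0.030051, so r = 0.060102 = 6.010%.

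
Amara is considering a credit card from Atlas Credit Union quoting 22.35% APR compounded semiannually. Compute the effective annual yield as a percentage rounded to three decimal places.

EAR = (1 + 0.2235/2)^2 − 1.
= (1 + 0.111750)^2 − 1 = 1.235988 − 1 = 23.599%.

23.599%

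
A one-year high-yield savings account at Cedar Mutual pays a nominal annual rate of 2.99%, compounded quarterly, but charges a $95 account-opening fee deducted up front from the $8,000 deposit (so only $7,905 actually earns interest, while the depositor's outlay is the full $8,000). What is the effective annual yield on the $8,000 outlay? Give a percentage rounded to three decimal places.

1.800%

Value after one year: 7,905 × (1 + 0.0299/4)^4 = 7,905 × 1.030237 = $8,144.02.
Effective yield on the $8,000 outlay: 8,144.02 / 8,000 − 1 = 0.018003 = 1.800%.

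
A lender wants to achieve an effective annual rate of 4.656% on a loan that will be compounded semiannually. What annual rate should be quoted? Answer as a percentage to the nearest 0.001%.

(1 + r/2)^2 − 1 = 0.04656, so 1 + r/2 = 1.04656^(1/2).
r/2 = 0.023015, so r = 0.046030 = 4.603%.

4.603%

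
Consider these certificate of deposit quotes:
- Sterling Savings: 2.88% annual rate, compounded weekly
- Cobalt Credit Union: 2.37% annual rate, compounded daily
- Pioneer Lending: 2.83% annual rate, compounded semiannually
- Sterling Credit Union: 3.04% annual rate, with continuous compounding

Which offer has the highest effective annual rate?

Sterling Savings: (1 + 0.0288/52)^52 − 1 = 2.921%
Cobalt Credit Union: (1 + 0.0237/365)^365 − 1 = 2.398%
Pioneer Lending: (1 + 0.0283/2)^2 − 1 = 2.850%
Sterling Credit Union: e^0.0304 − 1 = 3.087%
The highest effective annual rate is Sterling Credit Union at 3.087%.

Sterling Credit Union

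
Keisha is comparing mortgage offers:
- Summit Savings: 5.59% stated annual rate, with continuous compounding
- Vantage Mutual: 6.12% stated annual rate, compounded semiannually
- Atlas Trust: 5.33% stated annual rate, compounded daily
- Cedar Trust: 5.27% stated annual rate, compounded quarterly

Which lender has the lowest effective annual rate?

Cedar Trust

Summit Savings: e^0.0559 − 1 = 5.749%
Vantage Mutual: (1 + 0.0612/2)^2 − 1 = 6.214%
Atlas Trust: (1 + 0.0533/365)^365 − 1 = 5.474%
Cedar Trust: (1 + 0.0527/4)^4 − 1 = 5.375%
The lowest effective annual rate is Cedar Trust at 5.375%.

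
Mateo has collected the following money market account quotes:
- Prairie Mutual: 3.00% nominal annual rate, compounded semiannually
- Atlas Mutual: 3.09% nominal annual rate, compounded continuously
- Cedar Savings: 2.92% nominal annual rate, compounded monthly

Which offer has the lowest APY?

Prairie Mutual: (1 + 0.0300/2)^2 − 1 = 3.022%
Atlas Mutual: e^0.0309 − 1 = 3.138%
Cedar Savings: (1 + 0.0292/12)^12 − 1 = 2.959%
The lowest effective annual rate is Cedar Savings at 2.959%.

Cedar Savings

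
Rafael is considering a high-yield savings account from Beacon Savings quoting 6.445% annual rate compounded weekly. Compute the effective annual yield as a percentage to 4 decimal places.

6.6530%

EAR = (1 + 0.06445/52)^52 − 1.
= (1 + 0.001239)^52 − 1 = 1.066530 − 1 = 6.6530%.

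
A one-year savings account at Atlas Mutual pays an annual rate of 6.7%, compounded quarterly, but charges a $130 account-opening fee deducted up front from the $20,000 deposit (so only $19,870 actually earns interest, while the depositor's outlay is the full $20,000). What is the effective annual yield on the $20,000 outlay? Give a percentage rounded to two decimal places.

6.18%

Value after one year: 19,870 × (1 + 0.067/4)^4 = 19,870 × 1.068702 = $21,235.11.
Effective yield on the $20,000 outlay: 21,235.11 / 20,000 − 1 = 0.061756 = 6.18%.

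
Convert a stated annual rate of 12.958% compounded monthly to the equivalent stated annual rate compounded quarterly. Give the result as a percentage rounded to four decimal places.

13.0984%

EAR = (1 + 0.12958/12)^12 − 1 = 0.137560.
Solve (1 + r/4)^4 = 1.137560: r/4 = 1.137560^(1/4) − 1 = 0.032746, so r = 0.130984 = 13.0984%.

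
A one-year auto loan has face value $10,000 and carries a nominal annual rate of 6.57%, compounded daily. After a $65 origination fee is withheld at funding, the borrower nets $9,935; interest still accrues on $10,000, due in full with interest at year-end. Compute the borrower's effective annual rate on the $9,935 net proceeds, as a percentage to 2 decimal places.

Amount owed after one year: 10,000 × (1 + 0.0657/365)^365 = 10,000 × 1.067900 = $10,679.00.
Effective rate on net proceeds: 10,679.00 / 9,935 − 1 = 0.074887 = 7.49%.

7.49%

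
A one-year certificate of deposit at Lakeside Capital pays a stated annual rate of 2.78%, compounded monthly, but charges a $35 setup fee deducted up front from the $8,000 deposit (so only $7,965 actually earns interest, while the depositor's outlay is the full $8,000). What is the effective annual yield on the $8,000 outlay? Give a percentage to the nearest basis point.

Value after one year: 7,965 × (1 + 0.0278/12)^12 = 7,965 × 1.028157 = $8,189.27.
Effective yield on the $8,000 outlay: 8,189.27 / 8,000 − 1 = 0.023659 = 2.37%.

2.37%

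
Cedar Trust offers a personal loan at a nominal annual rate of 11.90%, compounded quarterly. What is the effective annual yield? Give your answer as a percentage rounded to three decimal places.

EAR = (1 + 0.1190/4)^4 − 1.
= (1 + 0.029750)^4 − 1 = 1.124416 − 1 = 12.442%.

12.442%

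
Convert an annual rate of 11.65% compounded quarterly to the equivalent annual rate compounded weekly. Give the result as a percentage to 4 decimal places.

EAR = (1 + 0.1165/4)^4 − 1 = 0.121689.
Solve (1 + r/52)^52 = 1.121689: r/52 = 1.121689^(1/52) − 1 = 0.002211, so r = 0.114963 = 11.4963%.

11.4963%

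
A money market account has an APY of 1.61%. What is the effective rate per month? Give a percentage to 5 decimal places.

0.13319%

The per-month rate i satisfies (1 + i)^12 = 1 + 0.0161.
i = 1.0161^(1/12) − 1 = 0.0013319 = 0.13319%.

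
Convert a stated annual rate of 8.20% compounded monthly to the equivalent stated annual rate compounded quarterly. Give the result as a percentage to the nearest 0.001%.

EAR = (1 + 0.0820/12)^12 − 1 = 0.085153.
Solve (1 + r/4)^4 = 1.085153: r/4 = 1.085153^(1/4) − 1 = 0.020640, so r = 0.082562 = 8.256%.

8.256%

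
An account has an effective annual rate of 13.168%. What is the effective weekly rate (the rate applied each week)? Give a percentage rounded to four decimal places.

The per-week rate i satisfies (1 + i)^52 = 1 + 0.13168.
i = 1.13168^(1/52) − 1 = 0.0023817 = 0.2382%.

0.2382%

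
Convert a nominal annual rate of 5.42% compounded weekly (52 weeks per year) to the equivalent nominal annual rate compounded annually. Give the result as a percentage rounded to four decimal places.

EAR = (1 + 0.0542/52)^52 − 1 = 0.055666.
Compounded annually, the equivalent nominal rate is the EAR itself: 5.5666%.

5.5666%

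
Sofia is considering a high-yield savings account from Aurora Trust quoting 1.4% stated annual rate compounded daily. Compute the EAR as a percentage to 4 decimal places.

EAR = (1 + 0.014/365)^365 − 1.
= 1.014098 − 1 = 1.4098%.

1.4098%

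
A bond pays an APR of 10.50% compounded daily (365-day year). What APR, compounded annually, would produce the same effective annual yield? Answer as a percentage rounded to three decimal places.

11.069%

EAR = (1 + 0.1050/365)^365 − 1 = 0.110694.
Compounded annually, the equivalent nominal rate is the EAR itself: 11.069%.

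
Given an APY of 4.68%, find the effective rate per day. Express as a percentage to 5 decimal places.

The per-day rate i satisfies (1 + i)^365 = 1 + 0.0468.
i = 1.0468^(1/365) − 1 = 0.0001253 = 0.01253%.

0.01253%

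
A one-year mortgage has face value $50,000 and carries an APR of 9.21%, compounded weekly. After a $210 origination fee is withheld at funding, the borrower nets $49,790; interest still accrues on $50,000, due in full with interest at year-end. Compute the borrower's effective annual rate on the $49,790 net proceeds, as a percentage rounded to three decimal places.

10.101%

Amount owed after one year: 50,000 × (1 + 0.0921/52)^52 = 50,000 × 1.096385 = $54,819.26.
Effective rate on net proceeds: 54,819.26 / 49,790 − 1 = 0.101009 = 10.101%.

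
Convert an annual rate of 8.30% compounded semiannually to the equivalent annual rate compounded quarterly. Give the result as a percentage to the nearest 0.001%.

8.216%

EAR = (1 + 0.0830/2)^2 − 1 = 0.084722.
Solve (1 + r/4)^4 = 1.084722: r/4 = 1.084722^(1/4) − 1 = 0.020539, so r = 0.082156 = 8.216%.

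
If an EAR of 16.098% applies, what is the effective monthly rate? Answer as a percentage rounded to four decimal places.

The per-month rate i satisfies (1 + i)^12 = 1 + 0.16098.
i = 1.16098^(1/12) − 1 = 0.0125164 = 1.2516%.

1.2516%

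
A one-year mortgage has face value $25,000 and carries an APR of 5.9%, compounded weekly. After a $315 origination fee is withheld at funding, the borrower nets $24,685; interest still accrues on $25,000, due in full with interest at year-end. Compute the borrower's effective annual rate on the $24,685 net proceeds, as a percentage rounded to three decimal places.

Amount owed after one year: 25,000 × (1 + 0.059/52)^52 = 25,000 × 1.060740 = $26,518.49.
Effective rate on net proceeds: 26,518.49 / 24,685 − 1 = 0.074276 = 7.428%.

7.428%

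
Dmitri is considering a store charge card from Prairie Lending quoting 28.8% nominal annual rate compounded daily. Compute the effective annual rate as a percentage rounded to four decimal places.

33.3606%

EAR = (1 + 0.288/365)^365 − 1.
= 1.333606 − 1 = 33.3606%.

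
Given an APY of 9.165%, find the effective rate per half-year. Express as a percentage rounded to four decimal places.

The per-half-year rate i satisfies (1 + i)^2 = 1 + 0.09165.
i = 1.09165^(1/2) − 1 = 0.0448206 = 4.4821%.

4.4821%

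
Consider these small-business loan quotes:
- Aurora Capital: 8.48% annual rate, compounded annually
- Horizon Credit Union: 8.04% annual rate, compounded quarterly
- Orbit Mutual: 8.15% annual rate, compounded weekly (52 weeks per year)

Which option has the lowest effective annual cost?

Aurora Capital: compounded annually, EAR = 8.480%
Horizon Credit Union: (1 + 0.0804/4)^4 − 1 = 8.286%
Orbit Mutual: (1 + 0.0815/52)^52 − 1 = 8.484%
The lowest effective annual rate is Horizon Credit Union at 8.286%.

Horizon Credit Union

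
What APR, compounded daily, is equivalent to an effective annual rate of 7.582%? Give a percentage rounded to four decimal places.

(1 + r/365)^365 − 1 = 0.07582, so 1 + r/365 = 1.07582^(1/365).
r/365 = 0.000200, so r = 0.073090 = 7.3090%.

7.3090%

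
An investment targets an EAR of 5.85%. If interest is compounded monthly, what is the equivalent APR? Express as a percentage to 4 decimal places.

(1 + r/12)^12 − 1 = 0.0585, so 1 + r/12 = 1.0585^(1/12).
r/12 = 0.004749, so r = 0.056988 = 5.6988%.

5.6988%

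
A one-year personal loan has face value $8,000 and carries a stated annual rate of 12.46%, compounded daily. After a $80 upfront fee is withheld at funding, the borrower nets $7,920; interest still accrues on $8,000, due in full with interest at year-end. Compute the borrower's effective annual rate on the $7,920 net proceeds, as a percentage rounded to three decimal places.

Amount owed after one year: 8,000 × (1 + 0.1246/365)^365 = 8,000 × 1.132671 = $9,061.37.
Effective rate on net proceeds: 9,061.37 / 7,920 − 1 = 0.144112 = 14.411%.

14.411%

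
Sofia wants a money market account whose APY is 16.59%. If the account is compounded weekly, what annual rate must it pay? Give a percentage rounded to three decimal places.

(1 + r/52)^52 − 1 = 0.1659, so 1 + r/52 = 1.1659^(1/52).
r/52 = 0.002956, so r = 0.153720 = 15.372%.

15.372%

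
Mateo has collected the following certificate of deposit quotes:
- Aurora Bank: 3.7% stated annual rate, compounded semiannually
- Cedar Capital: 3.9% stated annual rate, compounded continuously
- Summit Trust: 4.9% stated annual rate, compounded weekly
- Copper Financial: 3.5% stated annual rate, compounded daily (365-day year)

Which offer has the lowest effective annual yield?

Copper Financial

Aurora Bank: (1 + 0.037/2)^2 − 1 = 3.734%
Cedar Capital: e^0.039 − 1 = 3.977%
Summit Trust: (1 + 0.049/52)^52 − 1 = 5.020%
Copper Financial: (1 + 0.035/365)^365 − 1 = 3.562%
The lowest effective annual rate is Copper Financial at 3.562%.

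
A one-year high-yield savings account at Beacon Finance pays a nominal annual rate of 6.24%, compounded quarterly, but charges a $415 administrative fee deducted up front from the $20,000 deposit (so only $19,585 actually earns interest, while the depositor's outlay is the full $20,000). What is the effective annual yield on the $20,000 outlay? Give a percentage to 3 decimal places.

Value after one year: 19,585 × (1 + 0.0624/4)^4 = 19,585 × 1.063875 = $20,836.00.
Effective yield on the $20,000 outlay: 20,836.00 / 20,000 − 1 = 0.041800 = 4.180%.

4.180%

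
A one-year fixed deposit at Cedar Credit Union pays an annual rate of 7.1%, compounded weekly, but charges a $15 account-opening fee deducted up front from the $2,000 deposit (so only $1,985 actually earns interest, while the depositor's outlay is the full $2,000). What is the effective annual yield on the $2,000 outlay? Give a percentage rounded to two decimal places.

Value after one year: 1,985 × (1 + 0.071/52)^52 = 1,985 × 1.073529 = $2,130.96.
Effective yield on the $2,000 outlay: 2,130.96 / 2,000 − 1 = 0.065478 = 6.55%.

6.55%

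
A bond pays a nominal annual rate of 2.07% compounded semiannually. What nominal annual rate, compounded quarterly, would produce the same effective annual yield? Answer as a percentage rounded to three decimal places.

2.065%

EAR = (1 + 0.0207/2)^2 − 1 = 0.020807.
Solve (1 + r/4)^4 = 1.020807: r/4 = 1.020807^(1/4) − 1 = 0.005162, so r = 0.020647 = 2.065%.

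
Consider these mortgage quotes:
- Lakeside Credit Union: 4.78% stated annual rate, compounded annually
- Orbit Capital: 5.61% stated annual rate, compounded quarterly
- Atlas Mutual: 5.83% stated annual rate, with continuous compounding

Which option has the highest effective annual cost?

Atlas Mutual

Lakeside Credit Union: compounded annually, EAR = 4.780%
Orbit Capital: (1 + 0.0561/4)^4 − 1 = 5.729%
Atlas Mutual: e^0.0583 − 1 = 6.003%
The highest effective annual rate is Atlas Mutual at 6.003%.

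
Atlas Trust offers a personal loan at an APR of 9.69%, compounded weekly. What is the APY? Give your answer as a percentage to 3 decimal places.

10.165%

EAR = (1 + 0.0969/52)^52 − 1.
= 1.101651 − 1 = 10.165%.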